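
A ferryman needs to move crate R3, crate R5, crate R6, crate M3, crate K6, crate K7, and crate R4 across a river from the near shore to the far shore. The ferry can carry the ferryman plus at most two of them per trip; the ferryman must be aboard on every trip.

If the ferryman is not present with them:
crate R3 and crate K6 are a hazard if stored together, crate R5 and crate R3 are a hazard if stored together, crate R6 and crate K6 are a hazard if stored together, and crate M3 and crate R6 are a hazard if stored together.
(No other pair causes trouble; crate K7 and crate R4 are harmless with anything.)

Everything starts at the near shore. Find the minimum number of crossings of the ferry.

Counting alone: the ferryman can take at most 2 across per trip to the far shore, so moving all 7 needs at least 4 loaded trips out, with a return between consecutive ones — at least 7 crossings.
The safety rule pushes this higher. Following every safe sequence of crossings, the most of the 7 that can be at the far shore as the ferry arrives there on crossing 7 is 6 — never all 7.
So no plan with fewer than 9 crossings exists, and this one achieves 9:
1. Ferryman goes to the far shore with crate R3 and crate R6.
2. Ferryman goes back to the near shore alone.
3. Ferryman goes to the far shore with crate R5.
4. Ferryman goes back to the near shore with crate R3.
5. Ferryman goes to the far shore with crate K6 and crate M3.
6. Ferryman goes back to the near shore with crate R6.
7. Ferryman goes to the far shore with crate K7 and crate R4.
8. Ferryman goes back to the near shore alone.
9. Ferryman goes to the far shore with crate R3 and crate R6.

9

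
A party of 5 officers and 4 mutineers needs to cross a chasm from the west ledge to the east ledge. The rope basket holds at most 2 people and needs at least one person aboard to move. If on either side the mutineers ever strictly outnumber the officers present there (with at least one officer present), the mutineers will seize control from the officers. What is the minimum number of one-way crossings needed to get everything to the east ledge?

Counting alone: each trip to the east ledge takes at most 2 across and each return brings at least 1 back, so after t trips out (and t−1 returns) at most 2t − (t−1) of the 9 are across; that first reaches 9 at t = 8, so at least 15 crossings are needed.
The plan below uses exactly 15 crossings, so it is optimal:
1. 2 mutineers → the east ledge.  (the west ledge: 5O 2M; the east ledge: 0O 2M)
2. 1 mutineer ← the west ledge.  (the west ledge: 5O 3M; the east ledge: 0O 1M)
3. 2 mutineers → the east ledge.  (the west ledge: 5O 1M; the east ledge: 0O 3M)
4. 1 mutineer ← the west ledge.  (the west ledge: 5O 2M; the east ledge: 0O 2M)
5. 2 officers → the east ledge.  (the west ledge: 3O 2M; the east ledge: 2O 2M)
6. 1 mutineer ← the west ledge.  (the west ledge: 3O 3M; the east ledge: 2O 1M)
7. 1 officer and 1 mutineer → the east ledge.  (the west ledge: 2O 2M; the east ledge: 3O 2M)
8. 1 officer ← the west ledge.  (the west ledge: 3O 2M; the east ledge: 2O 2M)
9. 1 officer and 1 mutineer → the east ledge.  (the west ledge: 2O 1M; the east ledge: 3O 3M)
10. 1 mutineer ← the west ledge.  (the west ledge: 2O 2M; the east ledge: 3O 2M)
11. 1 officer and 1 mutineer → the east ledge.  (the west ledge: 1O 1M; the east ledge: 4O 3M)
12. 1 officer ← the west ledge.  (the west ledge: 2O 1M; the east ledge: 3O 3M)
13. 1 officer and 1 mutineer → the east ledge.  (the west ledge: 1O 0M; the east ledge: 4O 4M)
14. 1 mutineer ← the west ledge.  (the west ledge: 1O 1M; the east ledge: 4O 3M)
15. 1 officer and 1 mutineer → the east ledge.  (the west ledge: 0O 0M; the east ledge: 5O 4M)

15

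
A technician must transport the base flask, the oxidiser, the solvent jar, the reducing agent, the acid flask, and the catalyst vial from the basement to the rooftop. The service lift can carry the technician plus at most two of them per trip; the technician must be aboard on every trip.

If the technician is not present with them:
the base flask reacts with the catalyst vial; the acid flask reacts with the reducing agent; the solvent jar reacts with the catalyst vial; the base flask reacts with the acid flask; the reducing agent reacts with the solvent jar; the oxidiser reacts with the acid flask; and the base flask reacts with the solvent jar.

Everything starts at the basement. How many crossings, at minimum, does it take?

impossible

Whatever the first load, the items left behind include a forbidden pair without the technician. No opening move is safe, so no plan exists.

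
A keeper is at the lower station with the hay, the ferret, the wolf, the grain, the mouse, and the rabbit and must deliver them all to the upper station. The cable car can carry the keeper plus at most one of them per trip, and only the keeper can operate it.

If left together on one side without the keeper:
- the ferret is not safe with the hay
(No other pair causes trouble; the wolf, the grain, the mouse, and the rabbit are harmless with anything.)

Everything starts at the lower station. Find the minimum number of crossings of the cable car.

11

Counting alone: the keeper can take at most 1 across per trip to the upper station, so moving all 6 needs at least 6 loaded trips out, with a return between consecutive ones — at least 11 crossings.
The plan below uses exactly 11 crossings, so it is optimal:
1. Keeper goes to the upper station with the hay.  [the lower station: the ferret, the grain, the mouse, the rabbit, the wolf | the upper station: the hay]
2. Keeper goes back to the lower station alone.  [the lower station: the ferret, the grain, the mouse, the rabbit, the wolf | the upper station: the hay]
3. Keeper goes to the upper station with the wolf.  [the lower station: the ferret, the grain, the mouse, the rabbit | the upper station: the hay, the wolf]
4. Keeper goes back to the lower station alone.  [the lower station: the ferret, the grain, the mouse, the rabbit | the upper station: the hay, the wolf]
5. Keeper goes to the upper station with the grain.  [the lower station: the ferret, the mouse, the rabbit | the upper station: the grain, the hay, the wolf]
6. Keeper goes back to the lower station alone.  [the lower station: the ferret, the mouse, the rabbit | the upper station: the grain, the hay, the wolf]
7. Keeper goes to the upper station with the mouse.  [the lower station: the ferret, the rabbit | the upper station: the grain, the hay, the mouse, the wolf]
8. Keeper goes back to the lower station alone.  [the lower station: the ferret, the rabbit | the upper station: the grain, the hay, the mouse, the wolf]
9. Keeper goes to the upper station with the rabbit.  [the lower station: the ferret | the upper station: the grain, the hay, the mouse, the rabbit, the wolf]
10. Keeper goes back to the lower station alone.  [the lower station: the ferret | the upper station: the grain, the hay, the mouse, the rabbit, the wolf]
11. Keeper goes to the upper station with the ferret.  [the lower station: — | the upper station: the ferret, the grain, the hay, the mouse, the rabbit, the wolf]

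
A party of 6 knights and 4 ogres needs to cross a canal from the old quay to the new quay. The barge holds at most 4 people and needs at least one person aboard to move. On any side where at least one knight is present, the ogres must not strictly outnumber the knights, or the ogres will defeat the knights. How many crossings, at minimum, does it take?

5

Counting alone: each trip to the new quay takes at most 4 across and each return brings at least 1 back, so after t trips out (and t−1 returns) at most 4t − (t−1) of the 10 are across; that first reaches 10 at t = 3, so at least 5 crossings are needed.
The plan below uses exactly 5 crossings, so it is optimal:
1. 4 ogres → the new quay.  (the old quay: 6K 0O; the new quay: 0K 4O)
2. 1 ogre ← the old quay.  (the old quay: 6K 1O; the new quay: 0K 3O)
3. 4 knights → the new quay.  (the old quay: 2K 1O; the new quay: 4K 3O)
4. 1 ogre ← the old quay.  (the old quay: 2K 2O; the new quay: 4K 2O)
5. 2 knights and 2 ogres → the new quay.  (the old quay: 0K 0O; the new quay: 6K 4O)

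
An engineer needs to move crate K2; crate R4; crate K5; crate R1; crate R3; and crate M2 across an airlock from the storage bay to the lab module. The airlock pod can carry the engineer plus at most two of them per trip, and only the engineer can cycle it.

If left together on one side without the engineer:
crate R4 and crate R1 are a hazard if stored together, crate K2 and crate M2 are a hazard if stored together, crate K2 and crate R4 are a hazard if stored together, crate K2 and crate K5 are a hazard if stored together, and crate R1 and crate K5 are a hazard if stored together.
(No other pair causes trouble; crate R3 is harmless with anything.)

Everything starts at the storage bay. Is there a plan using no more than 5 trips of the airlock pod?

Counting alone: the engineer can take at most 2 across per trip to the lab module, so moving all 6 needs at least 3 loaded trips out, with a return between consecutive ones — at least 5 crossings.
The safety rule pushes this higher. Following every safe sequence of crossings, the most of the 6 that can be at the lab module as the airlock pod arrives there on crossing 5 is 5 — never all 6.
So the move cannot be finished within 5 crossings. (The shortest complete plan takes 7:)
1. Engineer goes to the lab module with crate K2 and crate R1.
2. Engineer goes back to the storage bay alone.
3. Engineer goes to the lab module with crate K5 and crate R4.
4. Engineer goes back to the storage bay with crate K2 and crate R1.
5. Engineer goes to the lab module with crate M2 and crate R3.
6. Engineer goes back to the storage bay alone.
7. Engineer goes to the lab module with crate K2 and crate R1.

No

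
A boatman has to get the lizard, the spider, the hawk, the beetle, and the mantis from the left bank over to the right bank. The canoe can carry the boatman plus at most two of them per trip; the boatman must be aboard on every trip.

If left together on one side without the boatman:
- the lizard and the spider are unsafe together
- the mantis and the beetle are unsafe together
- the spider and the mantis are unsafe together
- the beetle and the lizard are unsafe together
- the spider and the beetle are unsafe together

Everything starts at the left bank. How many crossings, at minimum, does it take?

7

Counting alone: the boatman can take at most 2 across per trip to the right bank, so moving all 5 needs at least 3 loaded trips out, with a return between consecutive ones — at least 5 crossings.
The safety rule pushes this higher. Following every safe sequence of crossings, the most of the 5 that can be at the right bank as the canoe arrives there on crossing 5 is 4 — never all 5.
So no plan with fewer than 7 crossings exists, and this one achieves 7:
1. Boatman goes to the right bank with the beetle and the spider.  [the left bank: the hawk, the lizard, the mantis | the right bank: the beetle, the spider]
2. Boatman goes back to the left bank with the spider.  [the left bank: the hawk, the lizard, the mantis, the spider | the right bank: the beetle]
3. Boatman goes to the right bank with the lizard and the mantis.  [the left bank: the hawk, the spider | the right bank: the beetle, the lizard, the mantis]
4. Boatman goes back to the left bank with the beetle.  [the left bank: the beetle, the hawk, the spider | the right bank: the lizard, the mantis]
5. Boatman goes to the right bank with the hawk and the spider.  [the left bank: the beetle | the right bank: the hawk, the lizard, the mantis, the spider]
6. Boatman goes back to the left bank with the spider.  [the left bank: the beetle, the spider | the right bank: the hawk, the lizard, the mantis]
7. Boatman goes to the right bank with the beetle and the spider.  [the left bank: — | the right bank: the beetle, the hawk, the lizard, the mantis, the spider]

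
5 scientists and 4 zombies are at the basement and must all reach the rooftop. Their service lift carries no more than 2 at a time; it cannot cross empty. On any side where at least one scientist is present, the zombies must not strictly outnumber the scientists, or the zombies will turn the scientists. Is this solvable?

1. 2 zombies → the rooftop.  (the basement: 5S 2Z; the rooftop: 0S 2Z)
2. 1 zombie ← the basement.  (the basement: 5S 3Z; the rooftop: 0S 1Z)
3. 2 zombies → the rooftop.  (the basement: 5S 1Z; the rooftop: 0S 3Z)
4. 1 zombie ← the basement.  (the basement: 5S 2Z; the rooftop: 0S 2Z)
5. 2 scientists → the rooftop.  (the basement: 3S 2Z; the rooftop: 2S 2Z)
6. 1 zombie ← the basement.  (the basement: 3S 3Z; the rooftop: 2S 1Z)
7. 1 scientist and 1 zombie → the rooftop.  (the basement: 2S 2Z; the rooftop: 3S 2Z)
8. 1 scientist ← the basement.  (the basement: 3S 2Z; the rooftop: 2S 2Z)
9. 1 scientist and 1 zombie → the rooftop.  (the basement: 2S 1Z; the rooftop: 3S 3Z)
10. 1 zombie ← the basement.  (the basement: 2S 2Z; the rooftop: 3S 2Z)
11. 1 scientist and 1 zombie → the rooftop.  (the basement: 1S 1Z; the rooftop: 4S 3Z)
12. 1 scientist ← the basement.  (the basement: 2S 1Z; the rooftop: 3S 3Z)
13. 1 scientist and 1 zombie → the rooftop.  (the basement: 1S 0Z; the rooftop: 4S 4Z)
14. 1 zombie ← the basement.  (the basement: 1S 1Z; the rooftop: 4S 3Z)
15. 1 scientist and 1 zombie → the rooftop.  (the basement: 0S 0Z; the rooftop: 5S 4Z)

Yes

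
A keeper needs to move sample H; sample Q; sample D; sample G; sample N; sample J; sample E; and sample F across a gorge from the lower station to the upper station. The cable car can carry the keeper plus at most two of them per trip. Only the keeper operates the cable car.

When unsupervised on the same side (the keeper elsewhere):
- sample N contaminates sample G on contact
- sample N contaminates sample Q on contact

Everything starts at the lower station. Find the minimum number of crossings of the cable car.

Counting alone: the keeper can take at most 2 across per trip to the upper station, so moving all 8 needs at least 4 loaded trips out, with a return between consecutive ones — at least 7 crossings.
The plan below uses exactly 7 crossings, so it is optimal:
1. Keeper goes to the upper station with sample H and sample N.  [the lower station: sample D, sample E, sample F, sample G, sample J, sample Q | the upper station: sample H, sample N]
2. Keeper goes back to the lower station alone.  [the lower station: sample D, sample E, sample F, sample G, sample J, sample Q | the upper station: sample H, sample N]
3. Keeper goes to the upper station with sample D and sample J.  [the lower station: sample E, sample F, sample G, sample Q | the upper station: sample D, sample H, sample J, sample N]
4. Keeper goes back to the lower station alone.  [the lower station: sample E, sample F, sample G, sample Q | the upper station: sample D, sample H, sample J, sample N]
5. Keeper goes to the upper station with sample E and sample F.  [the lower station: sample G, sample Q | the upper station: sample D, sample E, sample F, sample H, sample J, sample N]
6. Keeper goes back to the lower station alone.  [the lower station: sample G, sample Q | the upper station: sample D, sample E, sample F, sample H, sample J, sample N]
7. Keeper goes to the upper station with sample G and sample Q.  [the lower station: — | the upper station: sample D, sample E, sample F, sample G, sample H, sample J, sample N, sample Q]

7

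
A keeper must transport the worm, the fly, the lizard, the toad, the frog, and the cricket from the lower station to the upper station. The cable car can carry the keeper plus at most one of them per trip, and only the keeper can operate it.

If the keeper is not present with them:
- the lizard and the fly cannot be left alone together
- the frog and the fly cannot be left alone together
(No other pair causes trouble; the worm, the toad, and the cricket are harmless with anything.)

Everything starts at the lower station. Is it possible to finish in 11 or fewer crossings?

Counting alone: the keeper can take at most 1 across per trip to the upper station, so moving all 6 needs at least 6 loaded trips out, with a return between consecutive ones — at least 11 crossings.
The safety rule pushes this higher. Following every safe sequence of crossings, the most of the 6 that can be at the upper station as the cable car arrives there on crossing 11 is 5 — never all 6.
So the move cannot be finished within 11 crossings. (The shortest complete plan takes 13:)
1. Keeper goes to the upper station with the fly.
2. Keeper goes back to the lower station alone.
3. Keeper goes to the upper station with the worm.
4. Keeper goes back to the lower station alone.
5. Keeper goes to the upper station with the lizard.
6. Keeper goes back to the lower station with the fly.
7. Keeper goes to the upper station with the frog.
8. Keeper goes back to the lower station alone.
9. Keeper goes to the upper station with the toad.
10. Keeper goes back to the lower station alone.
11. Keeper goes to the upper station with the cricket.
12. Keeper goes back to the lower station alone.
13. Keeper goes to the upper station with the fly.

No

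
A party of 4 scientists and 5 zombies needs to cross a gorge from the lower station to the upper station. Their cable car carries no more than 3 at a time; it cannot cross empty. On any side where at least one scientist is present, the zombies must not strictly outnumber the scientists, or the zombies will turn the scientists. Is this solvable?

The zombies already outnumber the scientists at the lower station before anyone moves, so the starting position itself is disallowed.

No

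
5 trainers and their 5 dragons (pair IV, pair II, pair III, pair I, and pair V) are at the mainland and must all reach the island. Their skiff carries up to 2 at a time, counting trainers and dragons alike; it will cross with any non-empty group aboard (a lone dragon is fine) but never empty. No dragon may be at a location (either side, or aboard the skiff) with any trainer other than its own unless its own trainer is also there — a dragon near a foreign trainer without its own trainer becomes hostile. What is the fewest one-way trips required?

impossible

Following every safe sequence of crossings from the start, the most of the 10 that can be at the island as the skiff arrives there on crossings 1, 3, 5, 7 is 2, 3, 4, 5 respectively; the best ever achieved is 5 of 10.
From crossing 9 on, no configuration arises that was not already reachable earlier: only 82 distinct safe configurations (who is on which side, and where the skiff is) can ever be reached, none of them has everyone across, and every continuation just revisits them. So no valid plan exists.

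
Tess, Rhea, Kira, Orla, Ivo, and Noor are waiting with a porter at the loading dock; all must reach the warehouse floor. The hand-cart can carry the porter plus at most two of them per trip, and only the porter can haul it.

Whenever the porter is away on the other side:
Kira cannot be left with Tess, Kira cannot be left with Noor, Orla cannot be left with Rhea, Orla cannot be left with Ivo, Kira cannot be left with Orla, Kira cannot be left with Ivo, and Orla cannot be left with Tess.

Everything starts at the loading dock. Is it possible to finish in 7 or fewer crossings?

Counting alone: the porter can take at most 2 across per trip to the warehouse floor, so moving all 6 needs at least 3 loaded trips out, with a return between consecutive ones — at least 5 crossings.
The safety rule pushes this higher. Following every safe sequence of crossings, the most of the 6 that can be at the warehouse floor as the hand-cart arrives there on crossings 5, 7 is 4, 5 respectively — never all 6.
So the move cannot be finished within 7 crossings. (The shortest complete plan takes 9:)
1. Porter goes to the warehouse floor with Kira and Orla.  [the loading dock: Ivo, Noor, Rhea, Tess | the warehouse floor: Kira, Orla]
2. Porter goes back to the loading dock with Kira.  [the loading dock: Ivo, Kira, Noor, Rhea, Tess | the warehouse floor: Orla]
3. Porter goes to the warehouse floor with Kira and Rhea.  [the loading dock: Ivo, Noor, Tess | the warehouse floor: Kira, Orla, Rhea]
4. Porter goes back to the loading dock with Orla.  [the loading dock: Ivo, Noor, Orla, Tess | the warehouse floor: Kira, Rhea]
5. Porter goes to the warehouse floor with Ivo and Tess.  [the loading dock: Noor, Orla | the warehouse floor: Ivo, Kira, Rhea, Tess]
6. Porter goes back to the loading dock with Kira.  [the loading dock: Kira, Noor, Orla | the warehouse floor: Ivo, Rhea, Tess]
7. Porter goes to the warehouse floor with Kira and Noor.  [the loading dock: Orla | the warehouse floor: Ivo, Kira, Noor, Rhea, Tess]
8. Porter goes back to the loading dock with Kira.  [the loading dock: Kira, Orla | the warehouse floor: Ivo, Noor, Rhea, Tess]
9. Porter goes to the warehouse floor with Kira and Orla.  [the loading dock: — | the warehouse floor: Ivo, Kira, Noor, Orla, Rhea, Tess]

No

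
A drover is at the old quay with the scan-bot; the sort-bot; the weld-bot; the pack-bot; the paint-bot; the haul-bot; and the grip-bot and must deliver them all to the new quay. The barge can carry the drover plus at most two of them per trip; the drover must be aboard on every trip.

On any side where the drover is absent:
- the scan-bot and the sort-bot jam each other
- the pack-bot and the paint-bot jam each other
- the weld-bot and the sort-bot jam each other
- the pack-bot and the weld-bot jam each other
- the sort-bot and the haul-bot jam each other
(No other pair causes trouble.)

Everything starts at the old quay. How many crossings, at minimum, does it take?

Counting alone: the drover can take at most 2 across per trip to the new quay, so moving all 7 needs at least 4 loaded trips out, with a return between consecutive ones — at least 7 crossings.
The safety rule pushes this higher. Following every safe sequence of crossings, the most of the 7 that can be at the new quay as the barge arrives there on crossing 7 is 6 — never all 7.
So no plan with fewer than 9 crossings exists, and this one achieves 9:
1. Drover goes to the new quay with the pack-bot and the sort-bot.  [the old quay: the grip-bot, the haul-bot, the paint-bot, the scan-bot, the weld-bot | the new quay: the pack-bot, the sort-bot]
2. Drover goes back to the old quay alone.  [the old quay: the grip-bot, the haul-bot, the paint-bot, the scan-bot, the weld-bot | the new quay: the pack-bot, the sort-bot]
3. Drover goes to the new quay with the scan-bot.  [the old quay: the grip-bot, the haul-bot, the paint-bot, the weld-bot | the new quay: the pack-bot, the scan-bot, the sort-bot]
4. Drover goes back to the old quay with the sort-bot.  [the old quay: the grip-bot, the haul-bot, the paint-bot, the sort-bot, the weld-bot | the new quay: the pack-bot, the scan-bot]
5. Drover goes to the new quay with the haul-bot and the weld-bot.  [the old quay: the grip-bot, the paint-bot, the sort-bot | the new quay: the haul-bot, the pack-bot, the scan-bot, the weld-bot]
6. Drover goes back to the old quay with the pack-bot.  [the old quay: the grip-bot, the pack-bot, the paint-bot, the sort-bot | the new quay: the haul-bot, the scan-bot, the weld-bot]
7. Drover goes to the new quay with the grip-bot and the paint-bot.  [the old quay: the pack-bot, the sort-bot | the new quay: the grip-bot, the haul-bot, the paint-bot, the scan-bot, the weld-bot]
8. Drover goes back to the old quay alone.  [the old quay: the pack-bot, the sort-bot | the new quay: the grip-bot, the haul-bot, the paint-bot, the scan-bot, the weld-bot]
9. Drover goes to the new quay with the pack-bot and the sort-bot.  [the old quay: — | the new quay: the grip-bot, the haul-bot, the pack-bot, the paint-bot, the scan-bot, the sort-bot, the weld-bot]

9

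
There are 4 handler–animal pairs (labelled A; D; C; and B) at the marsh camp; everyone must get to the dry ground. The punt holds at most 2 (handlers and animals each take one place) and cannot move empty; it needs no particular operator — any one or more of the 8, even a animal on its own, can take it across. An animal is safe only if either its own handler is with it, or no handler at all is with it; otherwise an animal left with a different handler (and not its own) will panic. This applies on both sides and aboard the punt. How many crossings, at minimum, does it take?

impossible

Following every safe sequence of crossings from the start, the most of the 8 that can be at the dry ground as the punt arrives there on crossings 1, 3, 5 is 2, 3, 4 respectively; the best ever achieved is 4 of 8.
From crossing 7 on, no configuration arises that was not already reachable earlier: only 44 distinct safe configurations (who is on which side, and where the punt is) can ever be reached, none of them has everyone across, and every continuation just revisits them. So no valid plan exists.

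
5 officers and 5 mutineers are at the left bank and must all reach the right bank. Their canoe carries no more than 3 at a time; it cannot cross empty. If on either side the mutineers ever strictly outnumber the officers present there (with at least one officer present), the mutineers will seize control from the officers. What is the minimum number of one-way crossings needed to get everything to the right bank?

11

Counting alone: each trip to the right bank takes at most 3 across and each return brings at least 1 back, so after t trips out (and t−1 returns) at most 3t − (t−1) of the 10 are across; that first reaches 10 at t = 5, so at least 9 crossings are needed.
The safety rule pushes this higher. Following every safe sequence of crossings, the most of the 10 that can be at the right bank as the canoe arrives there on crossing 9 is 9 — never all 10.
So no plan with fewer than 11 crossings exists, and this one achieves 11:
1. 2 mutineers → the right bank.  (the left bank: 5O 3M; the right bank: 0O 2M)
2. 1 mutineer ← the left bank.  (the left bank: 5O 4M; the right bank: 0O 1M)
3. 3 mutineers → the right bank.  (the left bank: 5O 1M; the right bank: 0O 4M)
4. 1 mutineer ← the left bank.  (the left bank: 5O 2M; the right bank: 0O 3M)
5. 3 officers → the right bank.  (the left bank: 2O 2M; the right bank: 3O 3M)
6. 1 officer and 1 mutineer ← the left bank.  (the left bank: 3O 3M; the right bank: 2O 2M)
7. 3 officers → the right bank.  (the left bank: 0O 3M; the right bank: 5O 2M)
8. 1 mutineer ← the left bank.  (the left bank: 0O 4M; the right bank: 5O 1M)
9. 2 mutineers → the right bank.  (the left bank: 0O 2M; the right bank: 5O 3M)
10. 1 mutineer ← the left bank.  (the left bank: 0O 3M; the right bank: 5O 2M)
11. 3 mutineers → the right bank.  (the left bank: 0O 0M; the right bank: 5O 5M)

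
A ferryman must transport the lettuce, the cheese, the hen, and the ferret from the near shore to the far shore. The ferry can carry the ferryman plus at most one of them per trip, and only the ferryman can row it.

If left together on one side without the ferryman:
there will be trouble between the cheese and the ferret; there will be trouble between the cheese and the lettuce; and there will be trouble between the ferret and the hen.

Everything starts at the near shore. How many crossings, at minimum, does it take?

impossible

Whatever the first load, the items left behind include a forbidden pair without the ferryman. No opening move is safe, so no plan exists.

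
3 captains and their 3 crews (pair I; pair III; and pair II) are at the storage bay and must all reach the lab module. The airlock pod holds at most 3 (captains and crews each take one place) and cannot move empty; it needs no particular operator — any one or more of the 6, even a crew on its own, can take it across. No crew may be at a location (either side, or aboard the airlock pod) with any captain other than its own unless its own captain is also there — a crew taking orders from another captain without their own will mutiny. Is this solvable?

Yes

1. captain I and crew I cross → the lab module.
2. captain I crosses ← the storage bay.
3. captain I, captain II, and captain III cross → the lab module.
4. crew I crosses ← the storage bay.
5. crew I, crew II, and crew III cross → the lab module.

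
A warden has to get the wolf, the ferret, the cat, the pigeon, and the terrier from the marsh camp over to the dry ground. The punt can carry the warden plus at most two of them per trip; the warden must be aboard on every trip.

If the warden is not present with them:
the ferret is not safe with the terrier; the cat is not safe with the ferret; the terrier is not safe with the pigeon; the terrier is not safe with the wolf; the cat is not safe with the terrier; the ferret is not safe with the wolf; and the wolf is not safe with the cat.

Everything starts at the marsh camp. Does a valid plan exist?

No

Whatever the first load, the items left behind include a forbidden pair without the warden. No opening move is safe, so no plan exists.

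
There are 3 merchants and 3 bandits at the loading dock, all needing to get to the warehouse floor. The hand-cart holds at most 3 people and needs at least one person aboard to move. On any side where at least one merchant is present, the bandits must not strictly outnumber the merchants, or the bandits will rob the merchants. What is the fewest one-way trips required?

5

Counting alone: each trip to the warehouse floor takes at most 3 across and each return brings at least 1 back, so after t trips out (and t−1 returns) at most 3t − (t−1) of the 6 are across; that first reaches 6 at t = 3, so at least 5 crossings are needed.
The plan below uses exactly 5 crossings, so it is optimal:
1. 2 bandits → the warehouse floor.  (the loading dock: 3M 1B; the warehouse floor: 0M 2B)
2. 1 bandit ← the loading dock.  (the loading dock: 3M 2B; the warehouse floor: 0M 1B)
3. 3 merchants → the warehouse floor.  (the loading dock: 0M 2B; the warehouse floor: 3M 1B)
4. 1 bandit ← the loading dock.  (the loading dock: 0M 3B; the warehouse floor: 3M 0B)
5. 3 bandits → the warehouse floor.  (the loading dock: 0M 0B; the warehouse floor: 3M 3B)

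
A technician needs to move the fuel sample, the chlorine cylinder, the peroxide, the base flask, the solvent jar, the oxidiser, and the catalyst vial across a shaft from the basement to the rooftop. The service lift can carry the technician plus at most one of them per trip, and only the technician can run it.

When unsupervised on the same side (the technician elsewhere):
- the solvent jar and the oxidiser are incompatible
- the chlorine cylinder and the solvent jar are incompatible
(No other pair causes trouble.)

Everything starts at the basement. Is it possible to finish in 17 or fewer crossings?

Yes

Yes — this plan uses 15 crossings (≤ 17):
1. Technician goes to the rooftop with the solvent jar.
2. Technician goes back to the basement alone.
3. Technician goes to the rooftop with the fuel sample.
4. Technician goes back to the basement alone.
5. Technician goes to the rooftop with the chlorine cylinder.
6. Technician goes back to the basement with the solvent jar.
7. Technician goes to the rooftop with the oxidiser.
8. Technician goes back to the basement alone.
9. Technician goes to the rooftop with the peroxide.
10. Technician goes back to the basement alone.
11. Technician goes to the rooftop with the base flask.
12. Technician goes back to the basement alone.
13. Technician goes to the rooftop with the catalyst vial.
14. Technician goes back to the basement alone.
15. Technician goes to the rooftop with the solvent jar.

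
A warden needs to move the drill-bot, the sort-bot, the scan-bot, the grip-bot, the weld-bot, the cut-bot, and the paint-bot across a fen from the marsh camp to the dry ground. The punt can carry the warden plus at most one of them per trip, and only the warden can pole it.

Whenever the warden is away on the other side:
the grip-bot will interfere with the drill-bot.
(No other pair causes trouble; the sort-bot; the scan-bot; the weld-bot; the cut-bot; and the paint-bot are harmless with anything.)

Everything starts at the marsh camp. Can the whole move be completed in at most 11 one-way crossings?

No

Counting alone: the warden can take at most 1 across per trip to the dry ground, so moving all 7 needs at least 7 loaded trips out, with a return between consecutive ones — at least 13 crossings.
Since 11 < 13, 11 crossings cannot be enough. (The shortest complete plan in fact takes 13:)
1. Warden goes to the dry ground with the drill-bot.  [the marsh camp: the cut-bot, the grip-bot, the paint-bot, the scan-bot, the sort-bot, the weld-bot | the dry ground: the drill-bot]
2. Warden goes back to the marsh camp alone.  [the marsh camp: the cut-bot, the grip-bot, the paint-bot, the scan-bot, the sort-bot, the weld-bot | the dry ground: the drill-bot]
3. Warden goes to the dry ground with the sort-bot.  [the marsh camp: the cut-bot, the grip-bot, the paint-bot, the scan-bot, the weld-bot | the dry ground: the drill-bot, the sort-bot]
4. Warden goes back to the marsh camp alone.  [the marsh camp: the cut-bot, the grip-bot, the paint-bot, the scan-bot, the weld-bot | the dry ground: the drill-bot, the sort-bot]
5. Warden goes to the dry ground with the scan-bot.  [the marsh camp: the cut-bot, the grip-bot, the paint-bot, the weld-bot | the dry ground: the drill-bot, the scan-bot, the sort-bot]
6. Warden goes back to the marsh camp alone.  [the marsh camp: the cut-bot, the grip-bot, the paint-bot, the weld-bot | the dry ground: the drill-bot, the scan-bot, the sort-bot]
7. Warden goes to the dry ground with the weld-bot.  [the marsh camp: the cut-bot, the grip-bot, the paint-bot | the dry ground: the drill-bot, the scan-bot, the sort-bot, the weld-bot]
8. Warden goes back to the marsh camp alone.  [the marsh camp: the cut-bot, the grip-bot, the paint-bot | the dry ground: the drill-bot, the scan-bot, the sort-bot, the weld-bot]
9. Warden goes to the dry ground with the cut-bot.  [the marsh camp: the grip-bot, the paint-bot | the dry ground: the cut-bot, the drill-bot, the scan-bot, the sort-bot, the weld-bot]
10. Warden goes back to the marsh camp alone.  [the marsh camp: the grip-bot, the paint-bot | the dry ground: the cut-bot, the drill-bot, the scan-bot, the sort-bot, the weld-bot]
11. Warden goes to the dry ground with the paint-bot.  [the marsh camp: the grip-bot | the dry ground: the cut-bot, the drill-bot, the paint-bot, the scan-bot, the sort-bot, the weld-bot]
12. Warden goes back to the marsh camp alone.  [the marsh camp: the grip-bot | the dry ground: the cut-bot, the drill-bot, the paint-bot, the scan-bot, the sort-bot, the weld-bot]
13. Warden goes to the dry ground with the grip-bot.  [the marsh camp: — | the dry ground: the cut-bot, the drill-bot, the grip-bot, the paint-bot, the scan-bot, the sort-bot, the weld-bot]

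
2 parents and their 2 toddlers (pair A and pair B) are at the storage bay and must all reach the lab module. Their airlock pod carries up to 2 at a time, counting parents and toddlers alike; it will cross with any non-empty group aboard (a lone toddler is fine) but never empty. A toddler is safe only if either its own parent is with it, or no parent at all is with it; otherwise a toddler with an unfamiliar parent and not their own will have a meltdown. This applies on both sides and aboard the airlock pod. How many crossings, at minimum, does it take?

5

Counting alone: each trip to the lab module takes at most 2 across and each return brings at least 1 back, so after t trips out (and t−1 returns) at most 2t − (t−1) of the 4 are across; that first reaches 4 at t = 3, so at least 5 crossings are needed.
The plan below uses exactly 5 crossings, so it is optimal:
1. parent A and toddler A cross → the lab module.
2. parent A crosses ← the storage bay.
3. parent A and parent B cross → the lab module.
4. parent B crosses ← the storage bay.
5. parent B and toddler B cross → the lab module.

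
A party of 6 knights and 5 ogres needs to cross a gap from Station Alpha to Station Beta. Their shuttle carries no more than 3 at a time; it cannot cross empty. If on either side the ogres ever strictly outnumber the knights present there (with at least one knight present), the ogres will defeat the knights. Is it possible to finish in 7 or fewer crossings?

Counting alone: each trip to Station Beta takes at most 3 across and each return brings at least 1 back, so after t trips out (and t−1 returns) at most 3t − (t−1) of the 11 are across; that first reaches 11 at t = 5, so at least 9 crossings are needed.
Since 7 < 9, 7 crossings cannot be enough. (The shortest complete plan in fact takes 9:)
1. 3 ogres → Station Beta.  (Station Alpha: 6K 2O; Station Beta: 0K 3O)
2. 1 ogre ← Station Alpha.  (Station Alpha: 6K 3O; Station Beta: 0K 2O)
3. 3 knights → Station Beta.  (Station Alpha: 3K 3O; Station Beta: 3K 2O)
4. 1 knight ← Station Alpha.  (Station Alpha: 4K 3O; Station Beta: 2K 2O)
5. 2 knights and 1 ogre → Station Beta.  (Station Alpha: 2K 2O; Station Beta: 4K 3O)
6. 1 knight ← Station Alpha.  (Station Alpha: 3K 2O; Station Beta: 3K 3O)
7. 2 knights and 1 ogre → Station Beta.  (Station Alpha: 1K 1O; Station Beta: 5K 4O)
8. 1 knight ← Station Alpha.  (Station Alpha: 2K 1O; Station Beta: 4K 4O)
9. 2 knights and 1 ogre → Station Beta.  (Station Alpha: 0K 0O; Station Beta: 6K 5O)

No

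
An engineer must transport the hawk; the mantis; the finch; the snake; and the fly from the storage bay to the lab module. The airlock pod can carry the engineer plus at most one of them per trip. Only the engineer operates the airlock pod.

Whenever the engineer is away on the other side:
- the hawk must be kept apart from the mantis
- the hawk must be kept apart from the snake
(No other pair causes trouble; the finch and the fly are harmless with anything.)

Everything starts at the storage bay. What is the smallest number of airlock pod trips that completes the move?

Counting alone: the engineer can take at most 1 across per trip to the lab module, so moving all 5 needs at least 5 loaded trips out, with a return between consecutive ones — at least 9 crossings.
The safety rule pushes this higher. Following every safe sequence of crossings, the most of the 5 that can be at the lab module as the airlock pod arrives there on crossing 9 is 4 — never all 5.
So no plan with fewer than 11 crossings exists, and this one achieves 11:
1. Engineer goes to the lab module with the hawk.  [the storage bay: the finch, the fly, the mantis, the snake | the lab module: the hawk]
2. Engineer goes back to the storage bay alone.  [the storage bay: the finch, the fly, the mantis, the snake | the lab module: the hawk]
3. Engineer goes to the lab module with the mantis.  [the storage bay: the finch, the fly, the snake | the lab module: the hawk, the mantis]
4. Engineer goes back to the storage bay with the hawk.  [the storage bay: the finch, the fly, the hawk, the snake | the lab module: the mantis]
5. Engineer goes to the lab module with the snake.  [the storage bay: the finch, the fly, the hawk | the lab module: the mantis, the snake]
6. Engineer goes back to the storage bay alone.  [the storage bay: the finch, the fly, the hawk | the lab module: the mantis, the snake]
7. Engineer goes to the lab module with the finch.  [the storage bay: the fly, the hawk | the lab module: the finch, the mantis, the snake]
8. Engineer goes back to the storage bay alone.  [the storage bay: the fly, the hawk | the lab module: the finch, the mantis, the snake]
9. Engineer goes to the lab module with the fly.  [the storage bay: the hawk | the lab module: the finch, the fly, the mantis, the snake]
10. Engineer goes back to the storage bay alone.  [the storage bay: the hawk | the lab module: the finch, the fly, the mantis, the snake]
11. Engineer goes to the lab module with the hawk.  [the storage bay: — | the lab module: the finch, the fly, the hawk, the mantis, the snake]

11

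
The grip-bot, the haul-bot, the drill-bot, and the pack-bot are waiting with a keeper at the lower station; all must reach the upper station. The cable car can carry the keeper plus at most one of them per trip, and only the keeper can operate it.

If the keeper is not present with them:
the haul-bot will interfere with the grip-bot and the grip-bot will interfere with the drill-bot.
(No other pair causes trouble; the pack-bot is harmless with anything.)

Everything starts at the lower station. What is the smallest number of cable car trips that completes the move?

9

Counting alone: the keeper can take at most 1 across per trip to the upper station, so moving all 4 needs at least 4 loaded trips out, with a return between consecutive ones — at least 7 crossings.
The safety rule pushes this higher. Following every safe sequence of crossings, the most of the 4 that can be at the upper station as the cable car arrives there on crossing 7 is 3 — never all 4.
So no plan with fewer than 9 crossings exists, and this one achieves 9:
1. Keeper goes to the upper station with the grip-bot.  [the lower station: the drill-bot, the haul-bot, the pack-bot | the upper station: the grip-bot]
2. Keeper goes back to the lower station alone.  [the lower station: the drill-bot, the haul-bot, the pack-bot | the upper station: the grip-bot]
3. Keeper goes to the upper station with the haul-bot.  [the lower station: the drill-bot, the pack-bot | the upper station: the grip-bot, the haul-bot]
4. Keeper goes back to the lower station with the grip-bot.  [the lower station: the drill-bot, the grip-bot, the pack-bot | the upper station: the haul-bot]
5. Keeper goes to the upper station with the drill-bot.  [the lower station: the grip-bot, the pack-bot | the upper station: the drill-bot, the haul-bot]
6. Keeper goes back to the lower station alone.  [the lower station: the grip-bot, the pack-bot | the upper station: the drill-bot, the haul-bot]
7. Keeper goes to the upper station with the pack-bot.  [the lower station: the grip-bot | the upper station: the drill-bot, the haul-bot, the pack-bot]
8. Keeper goes back to the lower station alone.  [the lower station: the grip-bot | the upper station: the drill-bot, the haul-bot, the pack-bot]
9. Keeper goes to the upper station with the grip-bot.  [the lower station: — | the upper station: the drill-bot, the grip-bot, the haul-bot, the pack-bot]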